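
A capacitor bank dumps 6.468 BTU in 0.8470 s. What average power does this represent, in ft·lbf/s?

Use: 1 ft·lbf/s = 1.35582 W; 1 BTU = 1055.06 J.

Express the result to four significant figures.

5942 ft·lbf/s

6.468 BTU × 1055.06 = 6824.13 J
P = E / t = 6824.13 J / 0.847 s = 8056.82 W
8056.82 W ÷ (1.35582 W/ft·lbf/s) = 5942.4 ft·lbf/s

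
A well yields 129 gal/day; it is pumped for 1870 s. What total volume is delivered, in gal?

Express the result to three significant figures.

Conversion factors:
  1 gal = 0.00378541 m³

2.79 gal

129 gal/day → 5.65183×10⁻⁶ m³/s
V = Q × t = 5.65183×10⁻⁶ × 1870 = 0.0105689 m³
In gal: 0.0105689 / 0.00378541 = 2.79201 gal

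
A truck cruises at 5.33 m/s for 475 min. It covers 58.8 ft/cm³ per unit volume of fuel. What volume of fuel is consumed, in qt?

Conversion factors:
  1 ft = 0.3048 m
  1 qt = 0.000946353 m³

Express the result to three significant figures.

475 min → 28500 s
d = v × t = 5.33 × 28500 = 151905 m
58.8 ft/cm³ → 1.79222×10⁷ m/m³
V = d / (distance per unit fuel) = 151905 / 1.79222×10⁷ = 0.0084758 m³
In qt: 0.0084758 / 0.000946353 = 8.95628 qt

8.96 qt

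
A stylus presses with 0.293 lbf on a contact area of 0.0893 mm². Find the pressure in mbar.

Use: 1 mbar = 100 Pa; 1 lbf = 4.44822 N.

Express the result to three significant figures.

0.293 lbf × 4.44822 → 1.30333 N
0.0893 mm² × 10⁻⁶ → 8.93×10⁻⁸ m²
P = F / A = 1.30333 N / 8.93×10⁻⁸ m² = 1.4595×10⁷ Pa
1.4595×10⁷ Pa ÷ (100 Pa/mbar) = 145950 mbar

1.46×10⁵ mbar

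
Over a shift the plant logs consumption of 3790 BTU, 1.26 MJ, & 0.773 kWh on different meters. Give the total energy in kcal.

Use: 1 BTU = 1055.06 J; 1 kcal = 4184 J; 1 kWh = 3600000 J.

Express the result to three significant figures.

1920 kcal

3790 BTU × 1055.06 → 3.99868×10⁶ J
1.26 MJ × 1000000 → 1.26×10⁶ J
0.773 kWh × 3600000 → 2.7828×10⁶ J
Total: 3.99868×10⁶ + 1.26×10⁶ + 2.7828×10⁶ = 8.04148×10⁶ J
In kcal: 8.04148×10⁶ / 4184 = 1921.96 kcal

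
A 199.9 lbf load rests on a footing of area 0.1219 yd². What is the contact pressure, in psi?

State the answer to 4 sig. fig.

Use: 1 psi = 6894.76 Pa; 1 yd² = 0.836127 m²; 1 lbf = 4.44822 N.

1.265 psi

199.9 lbf × 4.44822 → 889.199 N
0.1219 yd² × 0.836127 → 0.101924 m²
P = F / A = 889.199 N / 0.101924 m² = 8724.14 Pa
8724.14 Pa ÷ (6894.76 Pa/psi) = 1.26533 psi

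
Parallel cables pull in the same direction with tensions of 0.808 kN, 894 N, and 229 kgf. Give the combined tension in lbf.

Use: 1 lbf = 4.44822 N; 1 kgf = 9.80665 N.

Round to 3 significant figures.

0.808 kN × 1000 = 808 N
894 N (already N)
229 kgf × 9.80665 = 2245.72 N
Combined: 808 + 894 + 2245.72 = 3947.72 N
In lbf: 3947.72 / 4.44822 = 887.483 lbf

887 lbf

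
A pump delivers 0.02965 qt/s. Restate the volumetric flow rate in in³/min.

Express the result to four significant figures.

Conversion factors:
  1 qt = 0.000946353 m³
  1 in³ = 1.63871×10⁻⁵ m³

102.7 in³/min

0.02965 qt/s × 0.000946353 m³/qt = 2.80594×10⁻⁵ m³/s
2.80594×10⁻⁵ m³/s ÷ 1.63871×10⁻⁵ m³/in³ × 60 s/min = 102.737 in³/min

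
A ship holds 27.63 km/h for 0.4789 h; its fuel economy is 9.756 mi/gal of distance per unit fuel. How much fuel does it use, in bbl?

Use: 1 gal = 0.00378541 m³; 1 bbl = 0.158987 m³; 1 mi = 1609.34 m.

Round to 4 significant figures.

27.63 km/h → 7.675 m/s
0.4789 h → 1724.04 s
d = v × t = 7.675 × 1724.04 = 13232 m
9.756 mi/gal → 4.14769×10⁶ m/m³
V = d / (distance per unit fuel) = 13232 / 4.14769×10⁶ = 0.00319021 m³
In bbl: 0.00319021 / 0.158987 = 0.0200659 bbl

0.02007 bbl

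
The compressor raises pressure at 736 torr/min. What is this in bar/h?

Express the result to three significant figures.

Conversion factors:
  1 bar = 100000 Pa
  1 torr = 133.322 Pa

736 torr/min × 133.322 Pa/torr ÷ 60 s/min = 1635.42 Pa/s
1635.42 Pa/s ÷ 100000 Pa/bar × 3600 s/h = 58.8751 bar/h

58.9 bar/h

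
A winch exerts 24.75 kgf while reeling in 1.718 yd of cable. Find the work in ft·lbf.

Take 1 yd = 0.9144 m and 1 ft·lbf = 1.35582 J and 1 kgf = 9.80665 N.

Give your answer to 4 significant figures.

281.2 ft·lbf

24.75 kgf × 9.80665 = 242.715 N
1.718 yd × 0.9144 = 1.57094 m
W = F × d = 242.715 N × 1.57094 m = 381.291 J
381.291 J ÷ (1.35582 J/ft·lbf) = 281.225 ft·lbf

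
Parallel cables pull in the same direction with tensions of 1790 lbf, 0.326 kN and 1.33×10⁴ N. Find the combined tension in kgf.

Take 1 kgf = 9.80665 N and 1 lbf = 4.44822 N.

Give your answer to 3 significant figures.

2200 kgf

1790 lbf × 4.44822 = 7962.31 N
0.326 kN × 1000 = 326 N
1.33×10⁴ N (already N)
Combined: 7962.31 + 326 + 13300 = 21588.3 N
In kgf: 21588.3 / 9.80665 = 2201.39 kgf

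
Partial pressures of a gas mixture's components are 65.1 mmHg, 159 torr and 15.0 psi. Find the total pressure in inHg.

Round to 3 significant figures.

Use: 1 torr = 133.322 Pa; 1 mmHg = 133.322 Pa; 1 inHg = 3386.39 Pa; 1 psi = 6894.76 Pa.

65.1 mmHg × 133.322 = 8679.26 Pa
159 torr × 133.322 = 21198.2 Pa
15.0 psi × 6894.76 = 103421 Pa
Total: 8679.26 + 21198.2 + 103421 = 133298 Pa
In inHg: 133298 / 3386.39 = 39.3629 inHg

39.4 inHg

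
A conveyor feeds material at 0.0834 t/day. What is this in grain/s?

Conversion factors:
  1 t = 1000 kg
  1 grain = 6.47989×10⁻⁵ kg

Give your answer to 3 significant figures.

14.9 grain/s

0.0834 t/day × 1000 kg/t ÷ 86400 s/day = 9.65278×10⁻⁴ kg/s
9.65278×10⁻⁴ kg/s ÷ 6.47989×10⁻⁵ kg/grain = 14.8965 grain/s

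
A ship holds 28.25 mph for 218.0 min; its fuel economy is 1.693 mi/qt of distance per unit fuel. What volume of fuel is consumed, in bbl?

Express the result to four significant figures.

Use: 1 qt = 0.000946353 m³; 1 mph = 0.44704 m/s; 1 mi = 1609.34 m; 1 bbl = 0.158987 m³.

28.25 mph → 12.6289 m/s
218.0 min → 13080 s
d = v × t = 12.6289 × 13080 = 165186 m
1.693 mi/qt → 2.87907×10⁶ m/m³
V = d / (distance per unit fuel) = 165186 / 2.87907×10⁶ = 0.0573748 m³
In bbl: 0.0573748 / 0.158987 = 0.360877 bbl

0.3609 bbl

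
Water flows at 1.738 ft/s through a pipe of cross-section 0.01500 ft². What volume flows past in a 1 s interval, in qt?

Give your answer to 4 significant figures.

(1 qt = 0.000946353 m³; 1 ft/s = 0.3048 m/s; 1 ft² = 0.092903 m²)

1.738 ft/s × 0.3048 = 0.529742 m/s
0.01500 ft² × 0.092903 = 0.00139354 m²
V = v × A × t = 0.529742 m/s × 0.00139354 m² × 1 s = 7.38217×10⁻⁴ m³
7.38217×10⁻⁴ m³ ÷ (0.000946353 m³/qt) = 0.780065 qt

0.7801 qt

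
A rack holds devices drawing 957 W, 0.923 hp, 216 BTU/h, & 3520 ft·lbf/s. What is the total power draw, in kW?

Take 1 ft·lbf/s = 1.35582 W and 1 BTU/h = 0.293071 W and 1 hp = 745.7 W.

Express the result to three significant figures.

957 W (already W)
0.923 hp × 745.7 → 688.281 W
216 BTU/h × 0.293071 → 63.3033 W
3520 ft·lbf/s × 1.35582 → 4772.49 W
Sum: 957 + 688.281 + 63.3033 + 4772.49 = 6481.07 W
In kW: 6481.07 / 1000 = 6.48107 kW

6.48 kW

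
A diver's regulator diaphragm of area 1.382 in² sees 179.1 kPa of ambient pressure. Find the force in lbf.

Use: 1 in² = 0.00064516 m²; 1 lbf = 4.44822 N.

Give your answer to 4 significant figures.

179.1 kPa × 1000 → 179100 Pa
1.382 in² × 0.00064516 → 8.91611×10⁻⁴ m²
F = P × A = 179100 Pa × 8.91611×10⁻⁴ m² = 159.688 N
159.688 N ÷ (4.44822 N/lbf) = 35.8993 lbf

35.90 lbf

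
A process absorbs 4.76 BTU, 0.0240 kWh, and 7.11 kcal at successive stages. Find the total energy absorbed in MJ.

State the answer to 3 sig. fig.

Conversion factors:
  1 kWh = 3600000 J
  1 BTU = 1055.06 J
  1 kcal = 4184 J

0.121 MJ

4.76 BTU × 1055.06 → 5022.09 J
0.0240 kWh × 3600000 → 86400 J
7.11 kcal × 4184 → 29748.2 J
Sum: 5022.09 + 86400 + 29748.2 = 121170 J
In MJ: 121170 / 1000000 = 0.12117 MJ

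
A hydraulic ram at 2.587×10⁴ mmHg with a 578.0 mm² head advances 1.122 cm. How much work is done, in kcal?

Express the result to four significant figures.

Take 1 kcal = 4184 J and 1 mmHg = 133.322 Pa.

2.587×10⁴ mmHg → 3.44904×10⁶ Pa
578.0 mm² → 5.78×10⁻⁴ m²
F = P × A = 3.44904×10⁶ × 5.78×10⁻⁴ = 1993.55 N
1.122 cm → 0.01122 m
W = F × d = 1993.55 × 0.01122 = 22.3676 J
In kcal: 22.3676 / 4184 = 0.00534598 kcal

0.005346 kcal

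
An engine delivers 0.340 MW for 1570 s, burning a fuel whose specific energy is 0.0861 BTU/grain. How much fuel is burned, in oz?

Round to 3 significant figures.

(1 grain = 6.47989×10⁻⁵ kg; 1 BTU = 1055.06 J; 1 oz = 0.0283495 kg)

0.340 MW → 340000 W
E = P × t = 340000 × 1570 = 5.338×10⁸ J
0.0861 BTU/grain → 1.40189×10⁶ J/kg
m = E / e_s = 5.338×10⁸ / 1.40189×10⁶ = 380.772 kg
In oz: 380.772 / 0.0283495 = 13431.3 oz

1.34×10⁴ oz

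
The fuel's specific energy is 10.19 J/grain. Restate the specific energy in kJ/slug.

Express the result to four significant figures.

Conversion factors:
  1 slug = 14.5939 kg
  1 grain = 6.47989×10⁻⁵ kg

10.19 J/grain ÷ 6.47989×10⁻⁵ kg/grain = 157256 J/kg
157256 J/kg ÷ 1000 J/kJ × 14.5939 kg/slug = 2294.98 kJ/slug

2295 kJ/slug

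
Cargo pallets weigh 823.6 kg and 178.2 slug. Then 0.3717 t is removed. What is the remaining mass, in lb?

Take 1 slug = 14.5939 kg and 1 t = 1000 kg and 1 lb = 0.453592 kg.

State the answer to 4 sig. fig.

6730 lb

823.6 kg (already kg)
178.2 slug × 14.5939 = 2600.63 kg
0.3717 t × 1000 = 371.7 kg
Net: 823.6 + 2600.63 − 371.7 = 3052.53 kg
In lb: 3052.53 / 0.453592 = 6729.68 lb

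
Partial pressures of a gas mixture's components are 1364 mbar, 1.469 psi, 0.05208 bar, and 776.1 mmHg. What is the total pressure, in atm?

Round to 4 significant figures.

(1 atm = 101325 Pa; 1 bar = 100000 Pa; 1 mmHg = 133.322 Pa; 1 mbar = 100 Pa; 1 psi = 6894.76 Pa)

2.519 atm

1364 mbar × 100 = 136400 Pa
1.469 psi × 6894.76 = 10128.4 Pa
0.05208 bar × 100000 = 5208 Pa
776.1 mmHg × 133.322 = 103471 Pa
Sum: 136400 + 10128.4 + 5208 + 103471 = 255207 Pa
In atm: 255207 / 101325 = 2.5187 atm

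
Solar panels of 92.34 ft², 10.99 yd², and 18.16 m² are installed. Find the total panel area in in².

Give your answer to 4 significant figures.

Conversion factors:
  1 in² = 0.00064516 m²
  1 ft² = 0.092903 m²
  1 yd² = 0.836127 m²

5.569×10⁴ in²

92.34 ft² × 0.092903 = 8.57866 m²
10.99 yd² × 0.836127 = 9.18904 m²
18.16 m² (already m²)
Total: 8.57866 + 9.18904 + 18.16 = 35.9277 m²
In in²: 35.9277 / 0.00064516 = 55688 in²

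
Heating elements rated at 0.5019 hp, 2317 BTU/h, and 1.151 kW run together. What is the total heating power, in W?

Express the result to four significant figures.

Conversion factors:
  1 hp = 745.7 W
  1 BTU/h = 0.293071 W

2204 W

0.5019 hp × 745.7 = 374.267 W
2317 BTU/h × 0.293071 = 679.046 W
1.151 kW × 1000 = 1151 W
Total: 374.267 + 679.046 + 1151 = 2204.31 W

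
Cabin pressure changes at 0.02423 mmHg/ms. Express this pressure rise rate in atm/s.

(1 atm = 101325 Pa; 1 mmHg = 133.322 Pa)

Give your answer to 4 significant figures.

0.03188 atm/s

0.02423 mmHg/ms × 133.322 Pa/mmHg ÷ 0.001 s/ms = 3230.39 Pa/s
3230.39 Pa/s ÷ 101325 Pa/atm = 0.0318815 atm/s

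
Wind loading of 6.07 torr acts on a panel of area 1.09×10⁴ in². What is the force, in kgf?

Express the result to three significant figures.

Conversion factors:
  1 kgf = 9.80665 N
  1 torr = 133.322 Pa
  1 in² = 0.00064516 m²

580 kgf

6.07 torr × 133.322 = 809.265 Pa
1.09×10⁴ in² × 0.00064516 = 7.03224 m²
F = P × A = 809.265 Pa × 7.03224 m² = 5690.95 N
5690.95 N ÷ (9.80665 N/kgf) = 580.315 kgf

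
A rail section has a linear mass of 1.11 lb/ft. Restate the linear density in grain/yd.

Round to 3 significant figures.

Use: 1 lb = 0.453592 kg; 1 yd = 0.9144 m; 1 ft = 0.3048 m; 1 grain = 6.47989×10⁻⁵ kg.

2.33×10⁴ grain/yd

1.11 lb/ft × 0.453592 kg/lb ÷ 0.3048 m/ft = 1.65186 kg/m
1.65186 kg/m ÷ 6.47989×10⁻⁵ kg/grain × 0.9144 m/yd = 23310 grain/yd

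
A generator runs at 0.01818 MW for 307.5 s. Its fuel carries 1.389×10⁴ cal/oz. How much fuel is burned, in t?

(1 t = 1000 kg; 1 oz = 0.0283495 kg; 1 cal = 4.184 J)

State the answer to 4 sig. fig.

0.01818 MW → 18180 W
E = P × t = 18180 × 307.5 = 5.59035×10⁶ J
1.389×10⁴ cal/oz → 2.04997×10⁶ J/kg
m = E / e_s = 5.59035×10⁶ / 2.04997×10⁶ = 2.72704 kg
In t: 2.72704 / 1000 = 0.00272704 t

0.002727 t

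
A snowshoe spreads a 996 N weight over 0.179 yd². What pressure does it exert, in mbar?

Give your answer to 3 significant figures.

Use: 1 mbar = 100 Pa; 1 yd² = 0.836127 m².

0.179 yd² × 0.836127 → 0.149667 m²
P = F / A = 996 N / 0.149667 m² = 6654.77 Pa
6654.77 Pa ÷ (100 Pa/mbar) = 66.5477 mbar

66.5 mbar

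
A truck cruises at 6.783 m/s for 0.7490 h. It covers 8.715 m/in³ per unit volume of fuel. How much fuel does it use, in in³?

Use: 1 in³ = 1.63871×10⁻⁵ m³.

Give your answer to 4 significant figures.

0.7490 h → 2696.4 s
d = v × t = 6.783 × 2696.4 = 18289.7 m
8.715 m/in³ → 531821 m/m³
V = d / (distance per unit fuel) = 18289.7 / 531821 = 0.0343907 m³
In in³: 0.0343907 / 1.63871×10⁻⁵ = 2098.64 in³

2099 in³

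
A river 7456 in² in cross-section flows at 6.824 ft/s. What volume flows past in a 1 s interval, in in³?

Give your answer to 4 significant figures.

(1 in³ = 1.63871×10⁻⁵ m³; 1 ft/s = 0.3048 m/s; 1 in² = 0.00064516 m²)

6.824 ft/s × 0.3048 = 2.07996 m/s
7456 in² × 0.00064516 = 4.81031 m²
V = v × A × t = 2.07996 m/s × 4.81031 m² × 1 s = 10.0053 m³
10.0053 m³ ÷ (1.63871×10⁻⁵ m³/in³) = 610560 in³

6.106×10⁵ in³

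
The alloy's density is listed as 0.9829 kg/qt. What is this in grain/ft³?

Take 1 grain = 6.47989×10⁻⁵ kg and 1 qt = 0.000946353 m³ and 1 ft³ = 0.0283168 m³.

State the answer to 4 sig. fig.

0.9829 kg/qt ÷ 0.000946353 m³/qt = 1038.62 kg/m³
1038.62 kg/m³ ÷ 6.47989×10⁻⁵ kg/grain × 0.0283168 m³/ft³ = 453872 grain/ft³

4.539×10⁵ grain/ft³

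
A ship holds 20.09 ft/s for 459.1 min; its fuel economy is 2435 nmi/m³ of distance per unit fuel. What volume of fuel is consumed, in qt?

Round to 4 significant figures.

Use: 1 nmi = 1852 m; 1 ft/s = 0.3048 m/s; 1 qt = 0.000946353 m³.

39.52 qt

20.09 ft/s → 6.12343 m/s
459.1 min → 27546 s
d = v × t = 6.12343 × 27546 = 168676 m
2435 nmi/m³ → 4.50962×10⁶ m/m³
V = d / (distance per unit fuel) = 168676 / 4.50962×10⁶ = 0.0374036 m³
In qt: 0.0374036 / 0.000946353 = 39.5239 qt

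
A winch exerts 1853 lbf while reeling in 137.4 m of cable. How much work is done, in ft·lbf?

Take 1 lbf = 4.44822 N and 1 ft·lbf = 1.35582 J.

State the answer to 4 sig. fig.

1853 lbf × 4.44822 = 8242.55 N
W = F × d = 8242.55 N × 137.4 m = 1.13253×10⁶ J
1.13253×10⁶ J ÷ (1.35582 J/ft·lbf) = 835310 ft·lbf

8.353×10⁵ ft·lbf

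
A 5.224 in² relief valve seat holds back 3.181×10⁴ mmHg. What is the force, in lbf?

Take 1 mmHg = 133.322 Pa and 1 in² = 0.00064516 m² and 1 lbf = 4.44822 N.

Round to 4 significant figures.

3213 lbf

3.181×10⁴ mmHg × 133.322 → 4.24097×10⁶ Pa
5.224 in² × 0.00064516 → 0.00337032 m²
F = P × A = 4.24097×10⁶ Pa × 0.00337032 m² = 14293.4 N
14293.4 N ÷ (4.44822 N/lbf) = 3213.29 lbf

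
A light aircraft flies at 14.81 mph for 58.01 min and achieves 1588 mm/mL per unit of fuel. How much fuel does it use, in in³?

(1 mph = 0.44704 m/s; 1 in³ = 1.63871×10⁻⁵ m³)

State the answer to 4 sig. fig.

14.81 mph → 6.62066 m/s
58.01 min → 3480.6 s
d = v × t = 6.62066 × 3480.6 = 23043.9 m
1588 mm/mL → 1.588×10⁶ m/m³
V = d / (distance per unit fuel) = 23043.9 / 1.588×10⁶ = 0.0145113 m³
In in³: 0.0145113 / 1.63871×10⁻⁵ = 885.532 in³

885.5 in³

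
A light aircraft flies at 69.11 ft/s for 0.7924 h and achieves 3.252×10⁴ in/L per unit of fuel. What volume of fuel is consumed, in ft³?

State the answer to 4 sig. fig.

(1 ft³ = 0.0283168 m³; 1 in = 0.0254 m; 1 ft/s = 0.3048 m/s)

69.11 ft/s → 21.0647 m/s
0.7924 h → 2852.64 s
d = v × t = 21.0647 × 2852.64 = 60090 m
3.252×10⁴ in/L → 826008 m/m³
V = d / (distance per unit fuel) = 60090 / 826008 = 0.0727475 m³
In ft³: 0.0727475 / 0.0283168 = 2.56906 ft³

2.569 ft³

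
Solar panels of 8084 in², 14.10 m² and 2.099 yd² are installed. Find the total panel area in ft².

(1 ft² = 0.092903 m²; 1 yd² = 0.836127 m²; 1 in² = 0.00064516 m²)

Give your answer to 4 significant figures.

8084 in² × 0.00064516 = 5.21547 m²
14.10 m² (already m²)
2.099 yd² × 0.836127 = 1.75503 m²
Sum: 5.21547 + 14.1 + 1.75503 = 21.0705 m²
In ft²: 21.0705 / 0.092903 = 226.801 ft²

226.8 ft²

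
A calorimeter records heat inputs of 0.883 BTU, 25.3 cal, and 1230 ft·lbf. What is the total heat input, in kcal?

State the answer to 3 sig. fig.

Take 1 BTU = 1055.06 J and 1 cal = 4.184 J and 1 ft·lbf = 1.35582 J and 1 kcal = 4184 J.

0.647 kcal

0.883 BTU × 1055.06 = 931.618 J
25.3 cal × 4.184 = 105.855 J
1230 ft·lbf × 1.35582 = 1667.66 J
Sum: 931.618 + 105.855 + 1667.66 = 2705.13 J
In kcal: 2705.13 / 4184 = 0.646542 kcal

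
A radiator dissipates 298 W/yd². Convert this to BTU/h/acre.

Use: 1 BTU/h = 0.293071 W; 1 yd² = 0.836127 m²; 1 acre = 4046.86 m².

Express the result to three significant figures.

298 W/yd² ÷ 0.836127 m²/yd² = 356.405 W/m²
356.405 W/m² ÷ 0.293071 W/BTU/h × 4046.86 m²/acre = 4.92141×10⁶ BTU/h/acre

4.92×10⁶ BTU/h/acre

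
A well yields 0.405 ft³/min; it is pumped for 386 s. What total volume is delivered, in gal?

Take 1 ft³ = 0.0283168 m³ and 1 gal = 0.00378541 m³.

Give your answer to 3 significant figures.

19.5 gal

0.405 ft³/min → 1.91138×10⁻⁴ m³/s
V = Q × t = 1.91138×10⁻⁴ × 386 = 0.0737793 m³
In gal: 0.0737793 / 0.00378541 = 19.4904 gal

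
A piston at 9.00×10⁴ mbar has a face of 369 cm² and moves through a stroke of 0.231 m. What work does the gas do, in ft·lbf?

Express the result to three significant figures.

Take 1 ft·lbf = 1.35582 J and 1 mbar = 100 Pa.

9.00×10⁴ mbar → 9×10⁶ Pa
369 cm² → 0.0369 m²
F = P × A = 9×10⁶ × 0.0369 = 332100 N
W = F × d = 332100 × 0.231 = 76715.1 J
In ft·lbf: 76715.1 / 1.35582 = 56582.1 ft·lbf

5.66×10⁴ ft·lbf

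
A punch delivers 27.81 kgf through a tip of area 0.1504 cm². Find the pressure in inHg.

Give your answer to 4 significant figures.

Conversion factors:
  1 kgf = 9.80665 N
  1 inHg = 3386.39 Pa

5355 inHg

27.81 kgf × 9.80665 = 272.723 N
0.1504 cm² × 0.0001 = 1.504×10⁻⁵ m²
P = F / A = 272.723 N / 1.504×10⁻⁵ m² = 1.81332×10⁷ Pa
1.81332×10⁷ Pa ÷ (3386.39 Pa/inHg) = 5354.73 inHg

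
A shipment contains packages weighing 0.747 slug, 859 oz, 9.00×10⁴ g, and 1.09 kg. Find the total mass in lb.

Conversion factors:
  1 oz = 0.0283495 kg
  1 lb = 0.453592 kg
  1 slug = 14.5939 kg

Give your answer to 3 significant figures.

279 lb

0.747 slug × 14.5939 = 10.9016 kg
859 oz × 0.0283495 = 24.3522 kg
9.00×10⁴ g × 0.001 = 90 kg
1.09 kg (already kg)
Total: 10.9016 + 24.3522 + 90 + 1.09 = 126.344 kg
In lb: 126.344 / 0.453592 = 278.541 lb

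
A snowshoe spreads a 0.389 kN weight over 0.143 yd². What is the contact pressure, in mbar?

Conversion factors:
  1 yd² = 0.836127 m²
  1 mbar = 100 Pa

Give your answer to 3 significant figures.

32.5 mbar

0.389 kN × 1000 = 389 N
0.143 yd² × 0.836127 = 0.119566 m²
P = F / A = 389 N / 0.119566 m² = 3253.43 Pa
3253.43 Pa ÷ (100 Pa/mbar) = 32.5343 mbar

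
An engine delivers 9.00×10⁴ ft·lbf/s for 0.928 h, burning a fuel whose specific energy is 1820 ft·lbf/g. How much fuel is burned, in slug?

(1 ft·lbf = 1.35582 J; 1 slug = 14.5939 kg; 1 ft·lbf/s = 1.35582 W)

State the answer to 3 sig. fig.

11.3 slug

9.00×10⁴ ft·lbf/s → 122024 W
0.928 h → 3340.8 s
E = P × t = 122024 × 3340.8 = 4.07658×10⁸ J
1820 ft·lbf/g → 2.46759×10⁶ J/kg
m = E / e_s = 4.07658×10⁸ / 2.46759×10⁶ = 165.205 kg
In slug: 165.205 / 14.5939 = 11.3201 slug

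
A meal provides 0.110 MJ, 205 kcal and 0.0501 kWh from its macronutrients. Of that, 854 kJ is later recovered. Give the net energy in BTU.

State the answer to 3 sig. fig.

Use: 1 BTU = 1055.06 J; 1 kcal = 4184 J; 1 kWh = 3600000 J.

0.110 MJ × 1000000 = 110000 J
205 kcal × 4184 = 857720 J
0.0501 kWh × 3600000 = 180360 J
854 kJ × 1000 = 854000 J
Result: 110000 + 857720 + 180360 − 854000 = 294080 J
In BTU: 294080 / 1055.06 = 278.733 BTU

279 BTU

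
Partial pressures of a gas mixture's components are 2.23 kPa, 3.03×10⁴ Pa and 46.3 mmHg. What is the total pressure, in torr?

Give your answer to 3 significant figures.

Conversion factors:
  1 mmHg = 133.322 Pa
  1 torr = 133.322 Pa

2.23 kPa × 1000 = 2230 Pa
3.03×10⁴ Pa (already Pa)
46.3 mmHg × 133.322 = 6172.81 Pa
Total: 2230 + 30300 + 6172.81 = 38702.8 Pa
In torr: 38702.8 / 133.322 = 290.296 torr

290 torr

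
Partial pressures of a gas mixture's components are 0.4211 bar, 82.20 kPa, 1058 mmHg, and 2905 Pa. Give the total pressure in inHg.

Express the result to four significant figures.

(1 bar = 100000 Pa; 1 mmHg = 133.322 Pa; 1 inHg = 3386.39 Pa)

0.4211 bar × 100000 = 42110 Pa
82.20 kPa × 1000 = 82200 Pa
1058 mmHg × 133.322 = 141055 Pa
2905 Pa (already Pa)
Combined: 42110 + 82200 + 141055 + 2905 = 268270 Pa
In inHg: 268270 / 3386.39 = 79.2201 inHg

79.22 inHg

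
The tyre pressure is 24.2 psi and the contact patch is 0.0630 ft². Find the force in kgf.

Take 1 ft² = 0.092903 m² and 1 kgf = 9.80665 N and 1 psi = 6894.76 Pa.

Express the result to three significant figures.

24.2 psi × 6894.76 → 166853 Pa
0.0630 ft² × 0.092903 → 0.00585289 m²
F = P × A = 166853 Pa × 0.00585289 m² = 976.572 N
976.572 N ÷ (9.80665 N/kgf) = 99.5826 kgf

99.6 kgf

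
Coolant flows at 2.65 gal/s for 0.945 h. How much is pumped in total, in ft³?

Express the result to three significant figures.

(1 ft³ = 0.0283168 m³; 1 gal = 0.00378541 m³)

1210 ft³

2.65 gal/s → 0.0100313 m³/s
0.945 h → 3402 s
V = Q × t = 0.0100313 × 3402 = 34.1265 m³
In ft³: 34.1265 / 0.0283168 = 1205.17 ft³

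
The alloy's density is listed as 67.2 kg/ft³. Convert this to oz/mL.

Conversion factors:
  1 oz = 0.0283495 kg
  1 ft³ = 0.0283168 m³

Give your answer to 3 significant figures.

0.0837 oz/mL

67.2 kg/ft³ ÷ 0.0283168 m³/ft³ = 2373.15 kg/m³
2373.15 kg/m³ ÷ 0.0283495 kg/oz × 10⁻⁶ m³/mL = 0.0837105 oz/mL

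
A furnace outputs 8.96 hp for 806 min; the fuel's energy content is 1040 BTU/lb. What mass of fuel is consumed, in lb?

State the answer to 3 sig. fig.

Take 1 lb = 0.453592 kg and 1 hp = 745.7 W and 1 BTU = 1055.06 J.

294 lb

8.96 hp → 6681.47 W
806 min → 48360 s
E = P × t = 6681.47 × 48360 = 3.23116×10⁸ J
1040 BTU/lb → 2.41905×10⁶ J/kg
m = E / e_s = 3.23116×10⁸ / 2.41905×10⁶ = 133.571 kg
In lb: 133.571 / 0.453592 = 294.474 lb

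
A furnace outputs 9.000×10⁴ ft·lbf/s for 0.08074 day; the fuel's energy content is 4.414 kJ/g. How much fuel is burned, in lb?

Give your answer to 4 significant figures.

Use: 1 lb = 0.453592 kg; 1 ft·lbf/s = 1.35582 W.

9.000×10⁴ ft·lbf/s → 122024 W
0.08074 day → 6975.94 s
E = P × t = 122024 × 6975.94 = 8.51232×10⁸ J
4.414 kJ/g → 4.414×10⁶ J/kg
m = E / e_s = 8.51232×10⁸ / 4.414×10⁶ = 192.848 kg
In lb: 192.848 / 0.453592 = 425.157 lb

425.2 lb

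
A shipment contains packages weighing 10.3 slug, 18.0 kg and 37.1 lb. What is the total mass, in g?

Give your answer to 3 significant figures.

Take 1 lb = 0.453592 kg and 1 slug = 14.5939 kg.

10.3 slug × 14.5939 → 150.317 kg
18.0 kg (already kg)
37.1 lb × 0.453592 → 16.8283 kg
Sum: 150.317 + 18 + 16.8283 = 185.145 kg
In g: 185.145 / 0.001 = 185145 g

1.85×10⁵ g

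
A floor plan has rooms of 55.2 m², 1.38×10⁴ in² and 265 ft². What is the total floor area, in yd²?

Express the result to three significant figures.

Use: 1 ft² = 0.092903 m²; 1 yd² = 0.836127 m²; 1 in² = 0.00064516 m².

55.2 m² (already m²)
1.38×10⁴ in² × 0.00064516 = 8.90321 m²
265 ft² × 0.092903 = 24.6193 m²
Combined: 55.2 + 8.90321 + 24.6193 = 88.7225 m²
In yd²: 88.7225 / 0.836127 = 106.111 yd²

106 yd²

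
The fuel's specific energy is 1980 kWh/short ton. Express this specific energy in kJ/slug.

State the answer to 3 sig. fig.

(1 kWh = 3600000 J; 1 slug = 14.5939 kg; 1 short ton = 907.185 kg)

1.15×10⁵ kJ/slug

1980 kWh/short ton × 3600000 J/kWh ÷ 907.185 kg/short ton = 7.85727×10⁶ J/kg
7.85727×10⁶ J/kg ÷ 1000 J/kJ × 14.5939 kg/slug = 114668 kJ/slug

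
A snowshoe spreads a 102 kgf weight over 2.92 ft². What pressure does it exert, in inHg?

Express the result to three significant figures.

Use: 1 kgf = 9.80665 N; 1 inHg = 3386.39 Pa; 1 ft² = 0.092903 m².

1.09 inHg

102 kgf × 9.80665 → 1000.28 N
2.92 ft² × 0.092903 → 0.271277 m²
P = F / A = 1000.28 N / 0.271277 m² = 3687.3 Pa
3687.3 Pa ÷ (3386.39 Pa/inHg) = 1.08886 inHg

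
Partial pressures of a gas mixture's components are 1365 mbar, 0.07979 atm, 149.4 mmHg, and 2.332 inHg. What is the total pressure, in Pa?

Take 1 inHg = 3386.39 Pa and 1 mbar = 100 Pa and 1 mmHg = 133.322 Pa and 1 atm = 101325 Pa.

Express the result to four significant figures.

1.724×10⁵ Pa

1365 mbar × 100 → 136500 Pa
0.07979 atm × 101325 → 8084.72 Pa
149.4 mmHg × 133.322 → 19918.3 Pa
2.332 inHg × 3386.39 → 7897.06 Pa
Combined: 136500 + 8084.72 + 19918.3 + 7897.06 = 172400 Pa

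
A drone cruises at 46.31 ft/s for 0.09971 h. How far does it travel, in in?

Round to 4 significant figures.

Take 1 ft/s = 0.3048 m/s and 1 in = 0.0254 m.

46.31 ft/s × 0.3048 → 14.1153 m/s
0.09971 h × 3600 → 358.956 s
d = v × t = 14.1153 m/s × 358.956 s = 5066.77 m
5066.77 m ÷ (0.0254 m/in) = 199479 in

1.995×10⁵ in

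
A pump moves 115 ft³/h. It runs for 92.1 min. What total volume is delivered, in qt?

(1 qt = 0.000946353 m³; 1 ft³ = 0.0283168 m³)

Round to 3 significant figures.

115 ft³/h → 9.04564×10⁻⁴ m³/s
92.1 min → 5526 s
V = Q × t = 9.04564×10⁻⁴ × 5526 = 4.99862 m³
In qt: 4.99862 / 0.000946353 = 5281.98 qt

5280 qt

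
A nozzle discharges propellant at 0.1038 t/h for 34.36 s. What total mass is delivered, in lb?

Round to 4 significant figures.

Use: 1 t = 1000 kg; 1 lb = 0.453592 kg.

0.1038 t/h → 0.0288333 kg/s
m = ṁ × t = 0.0288333 × 34.36 = 0.990712 kg
In lb: 0.990712 / 0.453592 = 2.18415 lb

2.184 lb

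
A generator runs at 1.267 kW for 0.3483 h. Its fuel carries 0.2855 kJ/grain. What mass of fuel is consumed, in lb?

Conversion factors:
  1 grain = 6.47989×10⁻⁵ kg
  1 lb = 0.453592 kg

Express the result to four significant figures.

0.7949 lb

1.267 kW → 1267 W
0.3483 h → 1253.88 s
E = P × t = 1267 × 1253.88 = 1.58867×10⁶ J
0.2855 kJ/grain → 4.40594×10⁶ J/kg
m = E / e_s = 1.58867×10⁶ / 4.40594×10⁶ = 0.360575 kg
In lb: 0.360575 / 0.453592 = 0.794932 lb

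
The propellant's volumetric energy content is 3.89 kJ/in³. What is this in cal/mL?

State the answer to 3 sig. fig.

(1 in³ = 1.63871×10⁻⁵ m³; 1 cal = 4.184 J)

56.7 cal/mL

3.89 kJ/in³ × 1000 J/kJ ÷ 1.63871×10⁻⁵ m³/in³ = 2.37382×10⁸ J/m³
2.37382×10⁸ J/m³ ÷ 4.184 J/cal × 10⁻⁶ m³/mL = 56.7357 cal/mL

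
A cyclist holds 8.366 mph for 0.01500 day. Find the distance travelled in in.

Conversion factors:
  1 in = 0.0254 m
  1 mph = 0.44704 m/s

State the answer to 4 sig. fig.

1.908×10⁵ in

8.366 mph × 0.44704 = 3.73994 m/s
0.01500 day × 86400 = 1296 s
d = v × t = 3.73994 m/s × 1296 s = 4846.96 m
4846.96 m ÷ (0.0254 m/in) = 190825 in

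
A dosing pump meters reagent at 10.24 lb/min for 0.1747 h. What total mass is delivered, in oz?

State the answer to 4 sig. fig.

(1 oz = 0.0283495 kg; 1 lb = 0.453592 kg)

1717 oz

10.24 lb/min → 0.077413 kg/s
0.1747 h → 628.92 s
m = ṁ × t = 0.077413 × 628.92 = 48.6866 kg
In oz: 48.6866 / 0.0283495 = 1717.37 oz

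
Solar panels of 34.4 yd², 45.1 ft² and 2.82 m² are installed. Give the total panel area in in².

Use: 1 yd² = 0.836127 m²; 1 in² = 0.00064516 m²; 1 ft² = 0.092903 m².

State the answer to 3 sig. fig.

5.54×10⁴ in²

34.4 yd² × 0.836127 = 28.7628 m²
45.1 ft² × 0.092903 = 4.18993 m²
2.82 m² (already m²)
Sum: 28.7628 + 4.18993 + 2.82 = 35.7727 m²
In in²: 35.7727 / 0.00064516 = 55447.8 in²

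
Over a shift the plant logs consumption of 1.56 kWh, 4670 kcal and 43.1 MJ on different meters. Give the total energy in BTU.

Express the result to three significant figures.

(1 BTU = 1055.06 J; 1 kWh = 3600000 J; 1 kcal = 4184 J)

1.56 kWh × 3600000 = 5.616×10⁶ J
4670 kcal × 4184 = 1.95393×10⁷ J
43.1 MJ × 1000000 = 4.31×10⁷ J
Total: 5.616×10⁶ + 1.95393×10⁷ + 4.31×10⁷ = 6.82553×10⁷ J
In BTU: 6.82553×10⁷ / 1055.06 = 64693.3 BTU

6.47×10⁴ BTU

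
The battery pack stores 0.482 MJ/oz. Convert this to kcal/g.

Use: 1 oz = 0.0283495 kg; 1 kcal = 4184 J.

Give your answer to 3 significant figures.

4.06 kcal/g

0.482 MJ/oz × 1000000 J/MJ ÷ 0.0283495 kg/oz = 1.70021×10⁷ J/kg
1.70021×10⁷ J/kg ÷ 4184 J/kcal × 0.001 kg/g = 4.0636 kcal/g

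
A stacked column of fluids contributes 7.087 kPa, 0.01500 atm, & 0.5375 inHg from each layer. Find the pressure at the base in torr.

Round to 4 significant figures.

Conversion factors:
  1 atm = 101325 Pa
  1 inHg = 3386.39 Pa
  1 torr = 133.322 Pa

78.21 torr

7.087 kPa × 1000 → 7087 Pa
0.01500 atm × 101325 → 1519.88 Pa
0.5375 inHg × 3386.39 → 1820.18 Pa
Combined: 7087 + 1519.88 + 1820.18 = 10427.1 Pa
In torr: 10427.1 / 133.322 = 78.2099 torr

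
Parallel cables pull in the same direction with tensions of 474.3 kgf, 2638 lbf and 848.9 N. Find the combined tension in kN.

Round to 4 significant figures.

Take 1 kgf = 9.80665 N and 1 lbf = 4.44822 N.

17.23 kN

474.3 kgf × 9.80665 → 4651.29 N
2638 lbf × 4.44822 → 11734.4 N
848.9 N (already N)
Total: 4651.29 + 11734.4 + 848.9 = 17234.6 N
In kN: 17234.6 / 1000 = 17.2346 kN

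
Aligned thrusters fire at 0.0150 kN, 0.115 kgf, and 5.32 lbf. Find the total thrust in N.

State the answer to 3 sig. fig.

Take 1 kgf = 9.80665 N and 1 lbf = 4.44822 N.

39.8 N

0.0150 kN × 1000 → 15 N
0.115 kgf × 9.80665 → 1.12776 N
5.32 lbf × 4.44822 → 23.6645 N
Combined: 15 + 1.12776 + 23.6645 = 39.7923 N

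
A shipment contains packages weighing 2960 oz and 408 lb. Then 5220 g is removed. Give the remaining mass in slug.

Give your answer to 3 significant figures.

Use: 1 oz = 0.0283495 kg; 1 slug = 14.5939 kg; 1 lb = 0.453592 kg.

18.1 slug

2960 oz × 0.0283495 = 83.9145 kg
408 lb × 0.453592 = 185.066 kg
5220 g × 0.001 = 5.22 kg
Result: 83.9145 + 185.066 − 5.22 = 263.76 kg
In slug: 263.76 / 14.5939 = 18.0733 slug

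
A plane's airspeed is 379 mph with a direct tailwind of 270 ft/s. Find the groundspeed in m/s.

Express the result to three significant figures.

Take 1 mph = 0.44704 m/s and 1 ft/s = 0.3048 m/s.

379 mph × 0.44704 → 169.428 m/s
270 ft/s × 0.3048 → 82.296 m/s
Sum: 169.428 + 82.296 = 251.724 m/s

252 m/s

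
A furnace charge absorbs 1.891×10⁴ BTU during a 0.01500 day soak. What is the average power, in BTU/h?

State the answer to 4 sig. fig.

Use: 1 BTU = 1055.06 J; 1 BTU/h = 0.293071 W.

5.253×10⁴ BTU/h

1.891×10⁴ BTU × 1055.06 = 1.99512×10⁷ J
0.01500 day × 86400 = 1296 s
P = E / t = 1.99512×10⁷ J / 1296 s = 15394.4 W
15394.4 W ÷ (0.293071 W/BTU/h) = 52527.9 BTU/h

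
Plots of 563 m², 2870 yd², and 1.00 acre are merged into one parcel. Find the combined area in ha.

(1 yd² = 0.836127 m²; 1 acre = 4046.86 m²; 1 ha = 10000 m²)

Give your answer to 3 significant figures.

0.701 ha

563 m² (already m²)
2870 yd² × 0.836127 = 2399.68 m²
1.00 acre × 4046.86 = 4046.86 m²
Sum: 563 + 2399.68 + 4046.86 = 7009.54 m²
In ha: 7009.54 / 10000 = 0.700954 ha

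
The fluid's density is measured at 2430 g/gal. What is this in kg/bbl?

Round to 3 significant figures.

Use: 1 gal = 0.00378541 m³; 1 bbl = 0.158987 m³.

2430 g/gal × 0.001 kg/g ÷ 0.00378541 m³/gal = 641.938 kg/m³
641.938 kg/m³ × 0.158987 m³/bbl = 102.06 kg/bbl

102 kg/bbl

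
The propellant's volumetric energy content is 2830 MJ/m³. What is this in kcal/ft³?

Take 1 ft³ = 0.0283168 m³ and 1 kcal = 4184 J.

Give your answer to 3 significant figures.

1.92×10⁴ kcal/ft³

2830 MJ/m³ × 1000000 J/MJ = 2.83×10⁹ J/m³
2.83×10⁹ J/m³ ÷ 4184 J/kcal × 0.0283168 m³/ft³ = 19153.1 kcal/ft³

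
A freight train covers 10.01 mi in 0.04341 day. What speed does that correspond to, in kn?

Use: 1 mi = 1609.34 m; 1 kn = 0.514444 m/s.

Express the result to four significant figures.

10.01 mi × 1609.34 → 16109.5 m
0.04341 day × 86400 → 3750.62 s
v = d / t = 16109.5 m / 3750.62 s = 4.29516 m/s
4.29516 m/s ÷ (0.514444 m/s/kn) = 8.34913 kn

8.349 kn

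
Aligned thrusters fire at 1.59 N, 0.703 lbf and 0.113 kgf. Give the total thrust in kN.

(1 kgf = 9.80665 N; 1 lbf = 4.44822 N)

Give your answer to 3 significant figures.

1.59 N (already N)
0.703 lbf × 4.44822 = 3.1271 N
0.113 kgf × 9.80665 = 1.10815 N
Total: 1.59 + 3.1271 + 1.10815 = 5.82525 N
In kN: 5.82525 / 1000 = 0.00582525 kN

0.00583 kN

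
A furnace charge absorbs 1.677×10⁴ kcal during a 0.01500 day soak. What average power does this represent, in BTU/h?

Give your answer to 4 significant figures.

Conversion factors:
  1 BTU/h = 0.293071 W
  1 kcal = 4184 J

1.677×10⁴ kcal × 4184 → 7.01657×10⁷ J
0.01500 day × 86400 → 1296 s
P = E / t = 7.01657×10⁷ J / 1296 s = 54140.2 W
54140.2 W ÷ (0.293071 W/BTU/h) = 184734 BTU/h

1.847×10⁵ BTU/h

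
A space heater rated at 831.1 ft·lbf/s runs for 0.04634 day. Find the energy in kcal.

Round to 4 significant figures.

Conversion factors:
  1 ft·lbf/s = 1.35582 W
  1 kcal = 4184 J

1078 kcal

831.1 ft·lbf/s × 1.35582 = 1126.82 W
0.04634 day × 86400 = 4003.78 s
E = P × t = 1126.82 W × 4003.78 s = 4.51154×10⁶ J
4.51154×10⁶ J ÷ (4184 J/kcal) = 1078.28 kcal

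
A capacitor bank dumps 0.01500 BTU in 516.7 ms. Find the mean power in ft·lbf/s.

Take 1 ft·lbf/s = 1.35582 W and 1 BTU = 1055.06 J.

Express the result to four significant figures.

0.01500 BTU × 1055.06 = 15.8259 J
516.7 ms × 0.001 = 0.5167 s
P = E / t = 15.8259 J / 0.5167 s = 30.6288 W
30.6288 W ÷ (1.35582 W/ft·lbf/s) = 22.5906 ft·lbf/s

22.59 ft·lbf/s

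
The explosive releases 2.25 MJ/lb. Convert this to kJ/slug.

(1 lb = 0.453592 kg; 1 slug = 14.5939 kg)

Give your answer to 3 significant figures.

2.25 MJ/lb × 1000000 J/MJ ÷ 0.453592 kg/lb = 4.9604×10⁶ J/kg
4.9604×10⁶ J/kg ÷ 1000 J/kJ × 14.5939 kg/slug = 72391.6 kJ/slug

7.24×10⁴ kJ/slug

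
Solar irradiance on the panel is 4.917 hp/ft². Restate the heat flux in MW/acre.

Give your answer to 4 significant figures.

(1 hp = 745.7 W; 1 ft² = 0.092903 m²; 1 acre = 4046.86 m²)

4.917 hp/ft² × 745.7 W/hp ÷ 0.092903 m²/ft² = 39467 W/m²
39467 W/m² ÷ 1000000 W/MW × 4046.86 m²/acre = 159.717 MW/acre

159.7 MW/acre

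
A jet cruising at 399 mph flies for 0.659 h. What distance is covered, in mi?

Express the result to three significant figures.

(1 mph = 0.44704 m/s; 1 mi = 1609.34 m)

263 mi

399 mph × 0.44704 → 178.369 m/s
0.659 h × 3600 → 2372.4 s
d = v × t = 178.369 m/s × 2372.4 s = 423163 m
423163 m ÷ (1609.34 m/mi) = 262.942 mi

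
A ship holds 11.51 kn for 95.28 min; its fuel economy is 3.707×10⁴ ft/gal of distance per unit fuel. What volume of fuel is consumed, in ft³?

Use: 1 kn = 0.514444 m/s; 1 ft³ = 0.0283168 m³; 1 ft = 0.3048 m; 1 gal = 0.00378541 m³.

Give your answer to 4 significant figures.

11.51 kn → 5.92125 m/s
95.28 min → 5716.8 s
d = v × t = 5.92125 × 5716.8 = 33850.6 m
3.707×10⁴ ft/gal → 2.98486×10⁶ m/m³
V = d / (distance per unit fuel) = 33850.6 / 2.98486×10⁶ = 0.0113408 m³
In ft³: 0.0113408 / 0.0283168 = 0.400497 ft³

0.4005 ft³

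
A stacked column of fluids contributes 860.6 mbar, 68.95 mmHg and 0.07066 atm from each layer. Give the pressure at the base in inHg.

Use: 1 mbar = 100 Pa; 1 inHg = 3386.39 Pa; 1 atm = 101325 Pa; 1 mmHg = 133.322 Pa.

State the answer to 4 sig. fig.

860.6 mbar × 100 = 86060 Pa
68.95 mmHg × 133.322 = 9192.55 Pa
0.07066 atm × 101325 = 7159.62 Pa
Total: 86060 + 9192.55 + 7159.62 = 102412 Pa
In inHg: 102412 / 3386.39 = 30.2422 inHg

30.24 inHg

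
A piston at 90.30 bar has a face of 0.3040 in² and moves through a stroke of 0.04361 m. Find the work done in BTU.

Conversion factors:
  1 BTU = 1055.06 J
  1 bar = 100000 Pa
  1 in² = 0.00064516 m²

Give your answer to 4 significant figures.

90.30 bar → 9.03×10⁶ Pa
0.3040 in² → 1.96129×10⁻⁴ m²
F = P × A = 9.03×10⁶ × 1.96129×10⁻⁴ = 1771.04 N
W = F × d = 1771.04 × 0.04361 = 77.2351 J
In BTU: 77.2351 / 1055.06 = 0.0732045 BTU

0.07320 BTU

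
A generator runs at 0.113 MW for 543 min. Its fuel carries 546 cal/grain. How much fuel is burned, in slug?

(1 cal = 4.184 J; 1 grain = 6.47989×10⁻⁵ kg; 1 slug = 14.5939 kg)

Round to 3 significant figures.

0.113 MW → 113000 W
543 min → 32580 s
E = P × t = 113000 × 32580 = 3.68154×10⁹ J
546 cal/grain → 3.52547×10⁷ J/kg
m = E / e_s = 3.68154×10⁹ / 3.52547×10⁷ = 104.427 kg
In slug: 104.427 / 14.5939 = 7.15552 slug

7.16 slug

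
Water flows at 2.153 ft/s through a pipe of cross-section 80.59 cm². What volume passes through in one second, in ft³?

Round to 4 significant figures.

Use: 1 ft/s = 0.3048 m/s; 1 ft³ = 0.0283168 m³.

2.153 ft/s × 0.3048 → 0.656234 m/s
80.59 cm² × 0.0001 → 0.008059 m²
V = v × A × t = 0.656234 m/s × 0.008059 m² × 1 s = 0.00528859 m³
0.00528859 m³ ÷ (0.0283168 m³/ft³) = 0.186765 ft³

0.1868 ft³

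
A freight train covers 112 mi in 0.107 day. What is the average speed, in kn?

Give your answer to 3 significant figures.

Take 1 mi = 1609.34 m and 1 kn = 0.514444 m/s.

112 mi × 1609.34 = 180246 m
0.107 day × 86400 = 9244.8 s
v = d / t = 180246 m / 9244.8 s = 19.497 m/s
19.497 m/s ÷ (0.514444 m/s/kn) = 37.8992 kn

37.9 kn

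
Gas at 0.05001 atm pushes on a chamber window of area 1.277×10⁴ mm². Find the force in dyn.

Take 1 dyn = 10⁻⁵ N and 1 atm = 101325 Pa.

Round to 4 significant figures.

0.05001 atm × 101325 = 5067.26 Pa
1.277×10⁴ mm² × 10⁻⁶ = 0.01277 m²
F = P × A = 5067.26 Pa × 0.01277 m² = 64.7089 N
64.7089 N ÷ (10⁻⁵ N/dyn) = 6.47089×10⁶ dyn

6.471×10⁶ dyn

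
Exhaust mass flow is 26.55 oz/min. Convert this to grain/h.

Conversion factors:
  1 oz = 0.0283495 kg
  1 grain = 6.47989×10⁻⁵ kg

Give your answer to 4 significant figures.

6.969×10⁵ grain/h

26.55 oz/min × 0.0283495 kg/oz ÷ 60 s/min = 0.0125447 kg/s
0.0125447 kg/s ÷ 6.47989×10⁻⁵ kg/grain × 3600 s/h = 696940 grain/h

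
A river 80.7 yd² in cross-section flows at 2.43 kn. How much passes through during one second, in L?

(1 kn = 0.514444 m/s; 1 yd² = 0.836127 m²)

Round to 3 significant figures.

2.43 kn × 0.514444 = 1.2501 m/s
80.7 yd² × 0.836127 = 67.4754 m²
V = v × A × t = 1.2501 m/s × 67.4754 m² × 1 s = 84.351 m³
84.351 m³ ÷ (0.001 m³/L) = 84351 L

8.44×10⁴ L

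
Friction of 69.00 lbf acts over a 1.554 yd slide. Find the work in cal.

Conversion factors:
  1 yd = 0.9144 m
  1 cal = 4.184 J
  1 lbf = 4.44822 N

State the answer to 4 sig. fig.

104.2 cal

69.00 lbf × 4.44822 = 306.927 N
1.554 yd × 0.9144 = 1.42098 m
W = F × d = 306.927 N × 1.42098 m = 436.137 J
436.137 J ÷ (4.184 J/cal) = 104.239 cal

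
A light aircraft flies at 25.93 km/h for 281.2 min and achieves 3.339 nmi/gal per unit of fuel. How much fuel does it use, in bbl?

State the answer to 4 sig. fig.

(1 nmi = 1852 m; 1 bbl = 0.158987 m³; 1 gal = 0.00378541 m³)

0.4679 bbl

25.93 km/h → 7.20278 m/s
281.2 min → 16872 s
d = v × t = 7.20278 × 16872 = 121525 m
3.339 nmi/gal → 1.6336×10⁶ m/m³
V = d / (distance per unit fuel) = 121525 / 1.6336×10⁶ = 0.0743909 m³
In bbl: 0.0743909 / 0.158987 = 0.467906 bbl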